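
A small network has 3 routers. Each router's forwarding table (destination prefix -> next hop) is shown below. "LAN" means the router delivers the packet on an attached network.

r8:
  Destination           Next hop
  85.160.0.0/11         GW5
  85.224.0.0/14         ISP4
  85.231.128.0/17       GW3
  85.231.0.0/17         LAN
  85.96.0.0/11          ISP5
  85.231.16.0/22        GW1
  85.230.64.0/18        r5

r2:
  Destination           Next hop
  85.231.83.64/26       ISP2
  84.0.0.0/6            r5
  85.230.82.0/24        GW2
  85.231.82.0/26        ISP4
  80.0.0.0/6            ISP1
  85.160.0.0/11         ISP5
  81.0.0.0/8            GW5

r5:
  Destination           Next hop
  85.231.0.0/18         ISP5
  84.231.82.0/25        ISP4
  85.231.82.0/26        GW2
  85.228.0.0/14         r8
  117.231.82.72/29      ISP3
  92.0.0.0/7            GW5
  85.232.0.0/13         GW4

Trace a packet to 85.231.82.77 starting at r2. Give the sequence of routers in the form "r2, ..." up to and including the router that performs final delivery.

r2, r5, r8

At r2: longest match for 85.231.82.77 is 84.0.0.0/6 -> r5
At r5: longest match for 85.231.82.77 is 85.228.0.0/14 -> r8
At r8: longest match for 85.231.82.77 is 85.231.0.0/17 -> LAN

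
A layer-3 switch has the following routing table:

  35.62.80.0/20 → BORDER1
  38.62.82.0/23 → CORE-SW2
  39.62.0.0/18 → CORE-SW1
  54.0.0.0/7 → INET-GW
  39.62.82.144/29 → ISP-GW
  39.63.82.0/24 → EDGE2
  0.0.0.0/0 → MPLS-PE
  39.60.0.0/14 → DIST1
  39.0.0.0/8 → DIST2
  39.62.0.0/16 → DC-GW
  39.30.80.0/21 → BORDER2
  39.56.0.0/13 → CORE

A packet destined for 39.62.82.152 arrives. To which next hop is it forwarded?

Routes whose prefix contains 39.62.82.152:
  0.0.0.0/0 (default, matches everything) -> MPLS-PE
  39.0.0.0/8 (39.0.0.0 - 39.255.255.255) -> DIST2
  39.56.0.0/13 (39.56.0.0 - 39.63.255.255) -> CORE
  39.60.0.0/14 (39.60.0.0 - 39.63.255.255) -> DIST1
  39.62.0.0/16 (39.62.0.0 - 39.62.255.255) -> DC-GW
More-specific entries that do NOT match:
  39.62.82.144/29 (39.62.82.144 - 39.62.82.151) does not contain 39.62.82.152
  39.63.82.0/24 (39.63.82.0 - 39.63.82.255) does not contain 39.62.82.152
  38.62.82.0/23 (38.62.82.0 - 38.62.83.255) does not contain 39.62.82.152
  39.30.80.0/21 (39.30.80.0 - 39.30.87.255) does not contain 39.62.82.152
  35.62.80.0/20 (35.62.80.0 - 35.62.95.255) does not contain 39.62.82.152
  39.62.0.0/18 (39.62.0.0 - 39.62.63.255) does not contain 39.62.82.152
Longest matching prefix is /16 -> next hop DC-GW.

DC-GW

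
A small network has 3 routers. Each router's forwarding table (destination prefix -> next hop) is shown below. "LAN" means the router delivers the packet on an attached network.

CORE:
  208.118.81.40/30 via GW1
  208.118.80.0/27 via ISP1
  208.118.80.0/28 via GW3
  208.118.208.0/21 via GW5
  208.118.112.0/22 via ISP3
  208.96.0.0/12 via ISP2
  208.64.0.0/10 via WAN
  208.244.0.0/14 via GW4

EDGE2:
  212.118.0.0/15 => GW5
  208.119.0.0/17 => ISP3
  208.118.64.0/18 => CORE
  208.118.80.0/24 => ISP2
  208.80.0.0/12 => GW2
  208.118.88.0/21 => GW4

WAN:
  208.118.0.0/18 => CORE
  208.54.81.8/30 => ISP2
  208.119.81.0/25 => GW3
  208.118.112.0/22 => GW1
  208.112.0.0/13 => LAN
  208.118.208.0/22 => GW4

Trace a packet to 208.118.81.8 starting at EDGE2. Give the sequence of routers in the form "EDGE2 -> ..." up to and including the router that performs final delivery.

At EDGE2: longest match for 208.118.81.8 is 208.118.64.0/18 -> CORE
At CORE: longest match for 208.118.81.8 is 208.64.0.0/10 -> WAN
At WAN: longest match for 208.118.81.8 is 208.112.0.0/13 -> LAN

EDGE2 -> CORE -> WAN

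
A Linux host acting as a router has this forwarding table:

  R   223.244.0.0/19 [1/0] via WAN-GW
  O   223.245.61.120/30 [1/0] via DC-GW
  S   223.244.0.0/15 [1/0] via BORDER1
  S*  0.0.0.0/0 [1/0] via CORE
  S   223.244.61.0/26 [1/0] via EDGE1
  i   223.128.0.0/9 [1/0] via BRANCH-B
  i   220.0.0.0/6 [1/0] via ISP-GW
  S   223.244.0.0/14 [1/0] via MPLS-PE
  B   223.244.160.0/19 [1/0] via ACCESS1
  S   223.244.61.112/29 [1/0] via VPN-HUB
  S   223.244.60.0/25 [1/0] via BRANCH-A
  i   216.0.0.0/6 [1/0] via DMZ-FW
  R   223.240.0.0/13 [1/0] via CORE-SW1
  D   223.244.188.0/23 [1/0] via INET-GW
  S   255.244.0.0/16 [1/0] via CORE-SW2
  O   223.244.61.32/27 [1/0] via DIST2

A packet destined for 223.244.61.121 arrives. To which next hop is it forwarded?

Routes whose prefix contains 223.244.61.121:
  0.0.0.0/0 (default, matches everything) -> CORE
  220.0.0.0/6 (220.0.0.0 - 223.255.255.255) -> ISP-GW
  223.128.0.0/9 (223.128.0.0 - 223.255.255.255) -> BRANCH-B
  223.240.0.0/13 (223.240.0.0 - 223.247.255.255) -> CORE-SW1
  223.244.0.0/14 (223.244.0.0 - 223.247.255.255) -> MPLS-PE
  223.244.0.0/15 (223.244.0.0 - 223.245.255.255) -> BORDER1
More-specific entries that do NOT match:
  223.245.61.120/30 (223.245.61.120 - 223.245.61.123) does not contain 223.244.61.121
  223.244.61.112/29 (223.244.61.112 - 223.244.61.119) does not contain 223.244.61.121
  223.244.61.32/27 (223.244.61.32 - 223.244.61.63) does not contain 223.244.61.121
  223.244.61.0/26 (223.244.61.0 - 223.244.61.63) does not contain 223.244.61.121
  223.244.60.0/25 (223.244.60.0 - 223.244.60.127) does not contain 223.244.61.121
  223.244.188.0/23 (223.244.188.0 - 223.244.189.255) does not contain 223.244.61.121
  223.244.0.0/19 (223.244.0.0 - 223.244.31.255) does not contain 223.244.61.121
  223.244.160.0/19 (223.244.160.0 - 223.244.191.255) does not contain 223.244.61.121
  255.244.0.0/16 (255.244.0.0 - 255.244.255.255) does not contain 223.244.61.121
Longest matching prefix is /15 -> next hop BORDER1.

BORDER1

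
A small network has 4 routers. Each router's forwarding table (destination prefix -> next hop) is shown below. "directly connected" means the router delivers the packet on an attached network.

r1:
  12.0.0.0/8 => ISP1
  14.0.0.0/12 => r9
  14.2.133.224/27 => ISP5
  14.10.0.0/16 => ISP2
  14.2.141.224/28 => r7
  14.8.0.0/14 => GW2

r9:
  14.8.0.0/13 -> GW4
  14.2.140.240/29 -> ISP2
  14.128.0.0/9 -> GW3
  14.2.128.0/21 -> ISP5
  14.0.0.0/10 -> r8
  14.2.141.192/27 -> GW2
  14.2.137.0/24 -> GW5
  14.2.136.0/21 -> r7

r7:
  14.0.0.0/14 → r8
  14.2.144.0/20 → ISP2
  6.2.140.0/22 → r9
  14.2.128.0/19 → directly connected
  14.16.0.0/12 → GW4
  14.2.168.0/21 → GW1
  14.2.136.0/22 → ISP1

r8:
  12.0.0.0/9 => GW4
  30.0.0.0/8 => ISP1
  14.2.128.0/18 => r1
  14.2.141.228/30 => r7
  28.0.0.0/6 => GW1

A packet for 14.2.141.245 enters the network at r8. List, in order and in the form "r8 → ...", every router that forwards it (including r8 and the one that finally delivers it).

r8 → r1 → r9 → r7

At r8: longest match for 14.2.141.245 is 14.2.128.0/18 -> r1
At r1: longest match for 14.2.141.245 is 14.0.0.0/12 -> r9
At r9: longest match for 14.2.141.245 is 14.2.136.0/21 -> r7
At r7: longest match for 14.2.141.245 is 14.2.128.0/19 -> directly connected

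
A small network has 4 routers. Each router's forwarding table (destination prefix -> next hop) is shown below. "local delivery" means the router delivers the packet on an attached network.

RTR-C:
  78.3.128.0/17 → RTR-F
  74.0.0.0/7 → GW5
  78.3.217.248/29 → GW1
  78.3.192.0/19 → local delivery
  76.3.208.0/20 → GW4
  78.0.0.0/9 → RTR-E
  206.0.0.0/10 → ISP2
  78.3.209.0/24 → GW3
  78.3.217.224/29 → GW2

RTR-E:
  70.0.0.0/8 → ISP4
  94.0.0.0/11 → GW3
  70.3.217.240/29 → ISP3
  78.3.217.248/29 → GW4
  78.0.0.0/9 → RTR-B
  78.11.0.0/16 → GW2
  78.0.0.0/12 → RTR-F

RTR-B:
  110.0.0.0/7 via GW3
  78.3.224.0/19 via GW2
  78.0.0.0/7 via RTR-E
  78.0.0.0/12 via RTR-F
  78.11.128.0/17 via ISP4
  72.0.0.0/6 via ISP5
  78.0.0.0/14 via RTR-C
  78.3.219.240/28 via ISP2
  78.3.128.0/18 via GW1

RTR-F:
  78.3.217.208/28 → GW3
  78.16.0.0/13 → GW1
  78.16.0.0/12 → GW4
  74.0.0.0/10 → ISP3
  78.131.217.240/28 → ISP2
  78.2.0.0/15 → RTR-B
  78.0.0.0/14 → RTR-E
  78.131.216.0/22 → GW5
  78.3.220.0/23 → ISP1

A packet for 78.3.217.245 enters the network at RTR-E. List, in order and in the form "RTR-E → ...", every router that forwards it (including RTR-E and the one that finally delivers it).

RTR-E → RTR-F → RTR-B → RTR-C

At RTR-E: longest match for 78.3.217.245 is 78.0.0.0/12 -> RTR-F
At RTR-F: longest match for 78.3.217.245 is 78.2.0.0/15 -> RTR-B
At RTR-B: longest match for 78.3.217.245 is 78.0.0.0/14 -> RTR-C
At RTR-C: longest match for 78.3.217.245 is 78.3.192.0/19 -> local delivery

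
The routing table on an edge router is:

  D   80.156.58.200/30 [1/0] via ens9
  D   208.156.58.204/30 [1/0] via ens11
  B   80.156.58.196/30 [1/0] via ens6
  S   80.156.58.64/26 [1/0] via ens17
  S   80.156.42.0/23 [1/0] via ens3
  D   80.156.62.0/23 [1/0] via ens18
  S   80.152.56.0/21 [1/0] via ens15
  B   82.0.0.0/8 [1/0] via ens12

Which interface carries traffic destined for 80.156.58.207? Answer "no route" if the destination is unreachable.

no route

No entry's prefix contains 80.156.58.207; there is no default route.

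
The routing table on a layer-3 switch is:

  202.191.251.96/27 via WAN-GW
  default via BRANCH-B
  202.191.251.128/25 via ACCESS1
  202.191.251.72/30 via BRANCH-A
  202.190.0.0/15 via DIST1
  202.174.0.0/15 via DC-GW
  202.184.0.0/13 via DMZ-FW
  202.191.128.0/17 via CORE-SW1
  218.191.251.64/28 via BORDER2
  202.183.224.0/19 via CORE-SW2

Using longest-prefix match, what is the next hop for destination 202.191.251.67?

Routes whose prefix contains 202.191.251.67:
  0.0.0.0/0 (default, matches everything) -> BRANCH-B
  202.184.0.0/13 (202.184.0.0 - 202.191.255.255) -> DMZ-FW
  202.190.0.0/15 (202.190.0.0 - 202.191.255.255) -> DIST1
  202.191.128.0/17 (202.191.128.0 - 202.191.255.255) -> CORE-SW1
More-specific entries that do NOT match:
  202.191.251.72/30 (202.191.251.72 - 202.191.251.75) does not contain 202.191.251.67
  218.191.251.64/28 (218.191.251.64 - 218.191.251.79) does not contain 202.191.251.67
  202.191.251.96/27 (202.191.251.96 - 202.191.251.127) does not contain 202.191.251.67
  202.191.251.128/25 (202.191.251.128 - 202.191.251.255) does not contain 202.191.251.67
  202.183.224.0/19 (202.183.224.0 - 202.183.255.255) does not contain 202.191.251.67
Longest matching prefix is /17 -> next hop CORE-SW1.

CORE-SW1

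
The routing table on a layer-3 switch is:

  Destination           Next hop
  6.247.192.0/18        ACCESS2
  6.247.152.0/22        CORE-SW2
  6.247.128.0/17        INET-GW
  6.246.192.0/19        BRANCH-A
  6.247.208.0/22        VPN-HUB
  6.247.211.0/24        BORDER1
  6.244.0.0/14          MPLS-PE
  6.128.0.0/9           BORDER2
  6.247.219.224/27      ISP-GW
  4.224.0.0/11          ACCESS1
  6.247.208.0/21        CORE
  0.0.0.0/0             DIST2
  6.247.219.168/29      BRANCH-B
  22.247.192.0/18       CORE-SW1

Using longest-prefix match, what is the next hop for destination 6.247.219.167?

Routes whose prefix contains 6.247.219.167:
  0.0.0.0/0 (default, matches everything) -> DIST2
  6.128.0.0/9 (6.128.0.0 - 6.255.255.255) -> BORDER2
  6.244.0.0/14 (6.244.0.0 - 6.247.255.255) -> MPLS-PE
  6.247.128.0/17 (6.247.128.0 - 6.247.255.255) -> INET-GW
  6.247.192.0/18 (6.247.192.0 - 6.247.255.255) -> ACCESS2
More-specific entries that do NOT match:
  6.247.219.168/29 (6.247.219.168 - 6.247.219.175) does not contain 6.247.219.167
  6.247.219.224/27 (6.247.219.224 - 6.247.219.255) does not contain 6.247.219.167
  6.247.211.0/24 (6.247.211.0 - 6.247.211.255) does not contain 6.247.219.167
  6.247.152.0/22 (6.247.152.0 - 6.247.155.255) does not contain 6.247.219.167
  6.247.208.0/22 (6.247.208.0 - 6.247.211.255) does not contain 6.247.219.167
  6.247.208.0/21 (6.247.208.0 - 6.247.215.255) does not contain 6.247.219.167
  6.246.192.0/19 (6.246.192.0 - 6.246.223.255) does not contain 6.247.219.167
Longest matching prefix is /18 -> next hop ACCESS2.

ACCESS2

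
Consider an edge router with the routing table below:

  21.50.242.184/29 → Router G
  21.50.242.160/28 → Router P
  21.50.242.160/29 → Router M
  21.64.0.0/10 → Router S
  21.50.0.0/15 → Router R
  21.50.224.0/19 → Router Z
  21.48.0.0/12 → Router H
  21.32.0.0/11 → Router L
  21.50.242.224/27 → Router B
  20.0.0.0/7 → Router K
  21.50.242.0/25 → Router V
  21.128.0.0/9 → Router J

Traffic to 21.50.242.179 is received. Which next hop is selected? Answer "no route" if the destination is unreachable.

Routes whose prefix contains 21.50.242.179:
  20.0.0.0/7 (20.0.0.0 - 21.255.255.255) -> Router K
  21.32.0.0/11 (21.32.0.0 - 21.63.255.255) -> Router L
  21.48.0.0/12 (21.48.0.0 - 21.63.255.255) -> Router H
  21.50.0.0/15 (21.50.0.0 - 21.51.255.255) -> Router R
  21.50.224.0/19 (21.50.224.0 - 21.50.255.255) -> Router Z
More-specific entries that do NOT match:
  21.50.242.184/29 (21.50.242.184 - 21.50.242.191) does not contain 21.50.242.179
  21.50.242.160/29 (21.50.242.160 - 21.50.242.167) does not contain 21.50.242.179
  21.50.242.160/28 (21.50.242.160 - 21.50.242.175) does not contain 21.50.242.179
  21.50.242.224/27 (21.50.242.224 - 21.50.242.255) does not contain 21.50.242.179
  21.50.242.0/25 (21.50.242.0 - 21.50.242.127) does not contain 21.50.242.179
Longest matching prefix is /19 -> next hop Router Z.

Router Z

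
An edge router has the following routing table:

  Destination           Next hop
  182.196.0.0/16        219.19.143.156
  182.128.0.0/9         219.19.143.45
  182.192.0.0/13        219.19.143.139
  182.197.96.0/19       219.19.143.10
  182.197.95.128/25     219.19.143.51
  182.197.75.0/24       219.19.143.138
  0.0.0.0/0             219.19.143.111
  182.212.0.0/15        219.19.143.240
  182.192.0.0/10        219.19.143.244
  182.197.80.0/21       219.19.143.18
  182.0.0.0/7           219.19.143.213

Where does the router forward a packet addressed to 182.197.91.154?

219.19.143.139

Routes whose prefix contains 182.197.91.154:
  0.0.0.0/0 (default, matches everything) -> 219.19.143.111
  182.0.0.0/7 (182.0.0.0 - 183.255.255.255) -> 219.19.143.213
  182.128.0.0/9 (182.128.0.0 - 182.255.255.255) -> 219.19.143.45
  182.192.0.0/10 (182.192.0.0 - 182.255.255.255) -> 219.19.143.244
  182.192.0.0/13 (182.192.0.0 - 182.199.255.255) -> 219.19.143.139
More-specific entries that do NOT match:
  182.197.95.128/25 (182.197.95.128 - 182.197.95.255) does not contain 182.197.91.154
  182.197.75.0/24 (182.197.75.0 - 182.197.75.255) does not contain 182.197.91.154
  182.197.80.0/21 (182.197.80.0 - 182.197.87.255) does not contain 182.197.91.154
  182.197.96.0/19 (182.197.96.0 - 182.197.127.255) does not contain 182.197.91.154
  182.196.0.0/16 (182.196.0.0 - 182.196.255.255) does not contain 182.197.91.154
  182.212.0.0/15 (182.212.0.0 - 182.213.255.255) does not contain 182.197.91.154
Longest matching prefix is /13 -> next hop 219.19.143.139.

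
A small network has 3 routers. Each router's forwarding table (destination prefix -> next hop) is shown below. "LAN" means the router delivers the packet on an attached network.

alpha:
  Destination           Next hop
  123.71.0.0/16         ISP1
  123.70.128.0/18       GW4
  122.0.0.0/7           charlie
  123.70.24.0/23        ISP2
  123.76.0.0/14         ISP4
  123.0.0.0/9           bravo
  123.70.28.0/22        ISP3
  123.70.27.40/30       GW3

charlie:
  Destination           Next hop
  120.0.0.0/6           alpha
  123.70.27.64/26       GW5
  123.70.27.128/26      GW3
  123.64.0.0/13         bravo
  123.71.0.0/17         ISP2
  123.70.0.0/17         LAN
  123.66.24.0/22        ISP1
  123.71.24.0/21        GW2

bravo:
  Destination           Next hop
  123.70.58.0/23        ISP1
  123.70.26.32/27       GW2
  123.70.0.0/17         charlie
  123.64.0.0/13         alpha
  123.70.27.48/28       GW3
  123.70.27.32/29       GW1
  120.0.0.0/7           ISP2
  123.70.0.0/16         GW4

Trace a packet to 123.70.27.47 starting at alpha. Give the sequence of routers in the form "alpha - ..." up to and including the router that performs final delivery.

At alpha: longest match for 123.70.27.47 is 123.0.0.0/9 -> bravo
At bravo: longest match for 123.70.27.47 is 123.70.0.0/17 -> charlie
At charlie: longest match for 123.70.27.47 is 123.70.0.0/17 -> LAN

alpha - bravo - charlie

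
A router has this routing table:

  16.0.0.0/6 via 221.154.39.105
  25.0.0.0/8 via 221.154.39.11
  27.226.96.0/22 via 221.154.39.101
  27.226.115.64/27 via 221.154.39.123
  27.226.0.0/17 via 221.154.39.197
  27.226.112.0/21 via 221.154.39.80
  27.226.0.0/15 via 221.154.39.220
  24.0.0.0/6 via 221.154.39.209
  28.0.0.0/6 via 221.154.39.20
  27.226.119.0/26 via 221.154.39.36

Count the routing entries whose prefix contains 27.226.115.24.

4

Prefixes containing 27.226.115.24:
  24.0.0.0/6 (24.0.0.0 - 27.255.255.255)
  27.226.0.0/15 (27.226.0.0 - 27.227.255.255)
  27.226.0.0/17 (27.226.0.0 - 27.226.127.255)
  27.226.112.0/21 (27.226.112.0 - 27.226.119.255)
Total matching entries: 4.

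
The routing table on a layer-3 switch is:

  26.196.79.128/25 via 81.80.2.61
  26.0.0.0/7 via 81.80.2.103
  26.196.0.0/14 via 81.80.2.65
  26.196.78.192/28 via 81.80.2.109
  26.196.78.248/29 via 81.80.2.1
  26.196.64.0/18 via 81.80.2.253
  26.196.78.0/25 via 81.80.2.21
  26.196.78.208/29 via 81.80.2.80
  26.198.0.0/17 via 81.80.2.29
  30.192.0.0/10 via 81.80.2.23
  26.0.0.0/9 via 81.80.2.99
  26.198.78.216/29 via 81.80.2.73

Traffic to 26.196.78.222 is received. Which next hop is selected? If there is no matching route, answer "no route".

Routes whose prefix contains 26.196.78.222:
  26.0.0.0/7 (26.0.0.0 - 27.255.255.255) -> 81.80.2.103
  26.196.0.0/14 (26.196.0.0 - 26.199.255.255) -> 81.80.2.65
  26.196.64.0/18 (26.196.64.0 - 26.196.127.255) -> 81.80.2.253
More-specific entries that do NOT match:
  26.196.78.248/29 (26.196.78.248 - 26.196.78.255) does not contain 26.196.78.222
  26.196.78.208/29 (26.196.78.208 - 26.196.78.215) does not contain 26.196.78.222
  26.198.78.216/29 (26.198.78.216 - 26.198.78.223) does not contain 26.196.78.222
  26.196.78.192/28 (26.196.78.192 - 26.196.78.207) does not contain 26.196.78.222
  26.196.79.128/25 (26.196.79.128 - 26.196.79.255) does not contain 26.196.78.222
  26.196.78.0/25 (26.196.78.0 - 26.196.78.127) does not contain 26.196.78.222
Longest matching prefix is /18 -> next hop 81.80.2.253.

81.80.2.253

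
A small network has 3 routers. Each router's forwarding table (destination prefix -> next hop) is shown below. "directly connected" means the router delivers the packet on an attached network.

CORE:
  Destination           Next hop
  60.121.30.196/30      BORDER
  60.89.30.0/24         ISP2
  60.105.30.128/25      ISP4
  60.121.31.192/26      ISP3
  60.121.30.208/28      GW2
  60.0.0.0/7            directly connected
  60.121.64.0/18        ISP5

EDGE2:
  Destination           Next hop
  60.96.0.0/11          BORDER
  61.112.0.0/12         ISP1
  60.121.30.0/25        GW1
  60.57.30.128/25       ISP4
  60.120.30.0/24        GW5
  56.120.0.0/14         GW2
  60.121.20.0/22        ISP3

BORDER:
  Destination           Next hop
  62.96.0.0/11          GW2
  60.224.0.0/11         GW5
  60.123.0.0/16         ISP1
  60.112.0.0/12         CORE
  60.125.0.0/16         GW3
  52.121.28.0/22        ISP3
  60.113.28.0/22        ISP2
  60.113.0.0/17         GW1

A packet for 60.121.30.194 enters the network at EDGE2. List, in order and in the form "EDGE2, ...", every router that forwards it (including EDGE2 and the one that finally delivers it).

At EDGE2: longest match for 60.121.30.194 is 60.96.0.0/11 -> BORDER
At BORDER: longest match for 60.121.30.194 is 60.112.0.0/12 -> CORE
At CORE: longest match for 60.121.30.194 is 60.0.0.0/7 -> directly connected

EDGE2, BORDER, CORE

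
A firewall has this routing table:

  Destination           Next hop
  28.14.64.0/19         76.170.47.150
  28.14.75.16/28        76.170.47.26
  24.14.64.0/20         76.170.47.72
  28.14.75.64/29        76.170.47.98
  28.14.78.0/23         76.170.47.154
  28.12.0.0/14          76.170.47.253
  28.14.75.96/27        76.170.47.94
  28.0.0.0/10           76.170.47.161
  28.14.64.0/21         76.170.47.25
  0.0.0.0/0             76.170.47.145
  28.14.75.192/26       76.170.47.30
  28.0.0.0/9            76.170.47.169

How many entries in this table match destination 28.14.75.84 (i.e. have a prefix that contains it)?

5

Prefixes containing 28.14.75.84:
  0.0.0.0/0 (default, matches everything)
  28.0.0.0/9 (28.0.0.0 - 28.127.255.255)
  28.0.0.0/10 (28.0.0.0 - 28.63.255.255)
  28.12.0.0/14 (28.12.0.0 - 28.15.255.255)
  28.14.64.0/19 (28.14.64.0 - 28.14.95.255)
Total matching entries: 5.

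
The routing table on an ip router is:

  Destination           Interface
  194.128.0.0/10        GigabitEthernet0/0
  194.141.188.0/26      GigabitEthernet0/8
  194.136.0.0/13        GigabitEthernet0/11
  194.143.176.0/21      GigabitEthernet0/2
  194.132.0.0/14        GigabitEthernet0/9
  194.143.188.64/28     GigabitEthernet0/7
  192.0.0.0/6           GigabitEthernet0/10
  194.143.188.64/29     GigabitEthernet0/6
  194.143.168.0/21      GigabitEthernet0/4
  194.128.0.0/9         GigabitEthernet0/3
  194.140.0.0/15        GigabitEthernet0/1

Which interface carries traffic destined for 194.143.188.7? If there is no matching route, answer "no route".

GigabitEthernet0/11

Routes whose prefix contains 194.143.188.7:
  192.0.0.0/6 (192.0.0.0 - 195.255.255.255) -> GigabitEthernet0/10
  194.128.0.0/9 (194.128.0.0 - 194.255.255.255) -> GigabitEthernet0/3
  194.128.0.0/10 (194.128.0.0 - 194.191.255.255) -> GigabitEthernet0/0
  194.136.0.0/13 (194.136.0.0 - 194.143.255.255) -> GigabitEthernet0/11
More-specific entries that do NOT match:
  194.143.188.64/29 (194.143.188.64 - 194.143.188.71) does not contain 194.143.188.7
  194.143.188.64/28 (194.143.188.64 - 194.143.188.79) does not contain 194.143.188.7
  194.141.188.0/26 (194.141.188.0 - 194.141.188.63) does not contain 194.143.188.7
  194.143.176.0/21 (194.143.176.0 - 194.143.183.255) does not contain 194.143.188.7
  194.143.168.0/21 (194.143.168.0 - 194.143.175.255) does not contain 194.143.188.7
  194.140.0.0/15 (194.140.0.0 - 194.141.255.255) does not contain 194.143.188.7
  194.132.0.0/14 (194.132.0.0 - 194.135.255.255) does not contain 194.143.188.7
Longest matching prefix is /13 -> interface GigabitEthernet0/11.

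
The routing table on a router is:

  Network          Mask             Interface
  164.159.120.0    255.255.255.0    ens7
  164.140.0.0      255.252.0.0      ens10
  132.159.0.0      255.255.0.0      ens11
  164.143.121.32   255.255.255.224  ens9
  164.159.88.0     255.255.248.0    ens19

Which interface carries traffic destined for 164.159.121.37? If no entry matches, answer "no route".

No entry's prefix contains 164.159.121.37; there is no default route.

no route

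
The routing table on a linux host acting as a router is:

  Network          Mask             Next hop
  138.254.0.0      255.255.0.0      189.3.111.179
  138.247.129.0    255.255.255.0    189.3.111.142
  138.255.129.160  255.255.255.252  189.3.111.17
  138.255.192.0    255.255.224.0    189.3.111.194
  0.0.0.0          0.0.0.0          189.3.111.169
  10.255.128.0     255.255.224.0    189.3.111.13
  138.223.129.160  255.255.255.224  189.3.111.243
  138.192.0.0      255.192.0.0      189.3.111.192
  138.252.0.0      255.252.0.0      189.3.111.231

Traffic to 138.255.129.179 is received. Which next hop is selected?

Routes whose prefix contains 138.255.129.179:
  0.0.0.0/0 (default, matches everything) -> 189.3.111.169
  138.192.0.0/10 (138.192.0.0 - 138.255.255.255) -> 189.3.111.192
  138.252.0.0/14 (138.252.0.0 - 138.255.255.255) -> 189.3.111.231
More-specific entries that do NOT match:
  138.255.129.160/30 (138.255.129.160 - 138.255.129.163) does not contain 138.255.129.179
  138.223.129.160/27 (138.223.129.160 - 138.223.129.191) does not contain 138.255.129.179
  138.247.129.0/24 (138.247.129.0 - 138.247.129.255) does not contain 138.255.129.179
  138.255.192.0/19 (138.255.192.0 - 138.255.223.255) does not contain 138.255.129.179
  10.255.128.0/19 (10.255.128.0 - 10.255.159.255) does not contain 138.255.129.179
  138.254.0.0/16 (138.254.0.0 - 138.254.255.255) does not contain 138.255.129.179
Longest matching prefix is /14 -> next hop 189.3.111.231.

189.3.111.231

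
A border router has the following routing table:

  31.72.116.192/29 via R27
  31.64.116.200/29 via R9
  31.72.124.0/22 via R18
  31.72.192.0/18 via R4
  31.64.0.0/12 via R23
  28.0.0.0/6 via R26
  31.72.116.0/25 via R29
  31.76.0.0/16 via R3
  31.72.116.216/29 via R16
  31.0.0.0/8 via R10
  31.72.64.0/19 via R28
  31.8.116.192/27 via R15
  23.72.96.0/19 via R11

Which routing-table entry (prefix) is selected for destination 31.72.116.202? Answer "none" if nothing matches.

Entries matching 31.72.116.202:
  28.0.0.0/6 (28.0.0.0 - 31.255.255.255)
  31.0.0.0/8 (31.0.0.0 - 31.255.255.255)
  31.64.0.0/12 (31.64.0.0 - 31.79.255.255)
Most specific is 31.64.0.0/12.

31.64.0.0/12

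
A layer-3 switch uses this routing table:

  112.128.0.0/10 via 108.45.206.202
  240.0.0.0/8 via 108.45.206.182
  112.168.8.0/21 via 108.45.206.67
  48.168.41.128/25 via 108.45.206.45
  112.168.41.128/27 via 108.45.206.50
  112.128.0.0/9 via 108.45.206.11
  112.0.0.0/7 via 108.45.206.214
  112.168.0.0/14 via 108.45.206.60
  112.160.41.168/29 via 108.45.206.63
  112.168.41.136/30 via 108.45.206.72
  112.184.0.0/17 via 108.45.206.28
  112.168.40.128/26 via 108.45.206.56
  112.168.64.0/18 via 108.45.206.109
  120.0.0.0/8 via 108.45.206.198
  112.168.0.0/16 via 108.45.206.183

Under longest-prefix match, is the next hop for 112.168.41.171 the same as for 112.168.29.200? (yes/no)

yes

112.168.41.171: longest match 112.168.0.0/16 -> 108.45.206.183
112.168.29.200: longest match 112.168.0.0/16 -> 108.45.206.183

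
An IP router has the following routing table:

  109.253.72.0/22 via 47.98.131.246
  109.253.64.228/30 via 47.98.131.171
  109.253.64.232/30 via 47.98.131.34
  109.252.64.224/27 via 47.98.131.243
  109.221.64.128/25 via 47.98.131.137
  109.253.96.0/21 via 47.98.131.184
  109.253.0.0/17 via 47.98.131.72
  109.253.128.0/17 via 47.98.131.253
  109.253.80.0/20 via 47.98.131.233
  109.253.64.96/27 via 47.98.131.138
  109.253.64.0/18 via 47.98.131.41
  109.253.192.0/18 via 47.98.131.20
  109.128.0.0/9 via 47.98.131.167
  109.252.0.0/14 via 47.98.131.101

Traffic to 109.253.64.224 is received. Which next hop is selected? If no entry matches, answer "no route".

Routes whose prefix contains 109.253.64.224:
  109.128.0.0/9 (109.128.0.0 - 109.255.255.255) -> 47.98.131.167
  109.252.0.0/14 (109.252.0.0 - 109.255.255.255) -> 47.98.131.101
  109.253.0.0/17 (109.253.0.0 - 109.253.127.255) -> 47.98.131.72
  109.253.64.0/18 (109.253.64.0 - 109.253.127.255) -> 47.98.131.41
More-specific entries that do NOT match:
  109.253.64.228/30 (109.253.64.228 - 109.253.64.231) does not contain 109.253.64.224
  109.253.64.232/30 (109.253.64.232 - 109.253.64.235) does not contain 109.253.64.224
  109.252.64.224/27 (109.252.64.224 - 109.252.64.255) does not contain 109.253.64.224
  109.253.64.96/27 (109.253.64.96 - 109.253.64.127) does not contain 109.253.64.224
  109.221.64.128/25 (109.221.64.128 - 109.221.64.255) does not contain 109.253.64.224
  109.253.72.0/22 (109.253.72.0 - 109.253.75.255) does not contain 109.253.64.224
  109.253.96.0/21 (109.253.96.0 - 109.253.103.255) does not contain 109.253.64.224
  109.253.80.0/20 (109.253.80.0 - 109.253.95.255) does not contain 109.253.64.224
Longest matching prefix is /18 -> next hop 47.98.131.41.

47.98.131.41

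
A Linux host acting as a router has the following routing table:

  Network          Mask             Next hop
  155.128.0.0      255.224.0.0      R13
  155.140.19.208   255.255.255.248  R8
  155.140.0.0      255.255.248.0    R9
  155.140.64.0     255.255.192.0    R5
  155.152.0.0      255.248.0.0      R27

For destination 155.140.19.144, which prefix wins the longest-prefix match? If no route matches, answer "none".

155.128.0.0/11

Entries matching 155.140.19.144:
  155.128.0.0/11 (155.128.0.0 - 155.159.255.255)
Most specific is 155.128.0.0/11.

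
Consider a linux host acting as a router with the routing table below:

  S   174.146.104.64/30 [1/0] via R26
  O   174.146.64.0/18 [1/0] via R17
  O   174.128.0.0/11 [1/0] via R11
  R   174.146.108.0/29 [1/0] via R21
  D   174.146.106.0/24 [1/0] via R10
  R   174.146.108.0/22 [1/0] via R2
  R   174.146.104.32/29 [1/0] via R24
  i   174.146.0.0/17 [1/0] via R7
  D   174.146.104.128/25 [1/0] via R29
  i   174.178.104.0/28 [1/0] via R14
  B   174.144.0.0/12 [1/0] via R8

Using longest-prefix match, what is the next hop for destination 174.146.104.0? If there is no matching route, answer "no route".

Routes whose prefix contains 174.146.104.0:
  174.128.0.0/11 (174.128.0.0 - 174.159.255.255) -> R11
  174.144.0.0/12 (174.144.0.0 - 174.159.255.255) -> R8
  174.146.0.0/17 (174.146.0.0 - 174.146.127.255) -> R7
  174.146.64.0/18 (174.146.64.0 - 174.146.127.255) -> R17
More-specific entries that do NOT match:
  174.146.104.64/30 (174.146.104.64 - 174.146.104.67) does not contain 174.146.104.0
  174.146.108.0/29 (174.146.108.0 - 174.146.108.7) does not contain 174.146.104.0
  174.146.104.32/29 (174.146.104.32 - 174.146.104.39) does not contain 174.146.104.0
  174.178.104.0/28 (174.178.104.0 - 174.178.104.15) does not contain 174.146.104.0
  174.146.104.128/25 (174.146.104.128 - 174.146.104.255) does not contain 174.146.104.0
  174.146.106.0/24 (174.146.106.0 - 174.146.106.255) does not contain 174.146.104.0
  174.146.108.0/22 (174.146.108.0 - 174.146.111.255) does not contain 174.146.104.0
Longest matching prefix is /18 -> next hop R17.

R17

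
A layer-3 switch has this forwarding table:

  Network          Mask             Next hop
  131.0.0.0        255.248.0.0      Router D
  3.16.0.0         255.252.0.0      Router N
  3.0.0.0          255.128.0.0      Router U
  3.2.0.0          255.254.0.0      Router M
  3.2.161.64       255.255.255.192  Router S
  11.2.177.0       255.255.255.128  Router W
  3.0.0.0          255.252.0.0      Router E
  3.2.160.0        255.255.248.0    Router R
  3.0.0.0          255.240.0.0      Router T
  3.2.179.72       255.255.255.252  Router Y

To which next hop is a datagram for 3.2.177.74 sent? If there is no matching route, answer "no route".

Router M

Routes whose prefix contains 3.2.177.74:
  3.0.0.0/9 (3.0.0.0 - 3.127.255.255) -> Router U
  3.0.0.0/12 (3.0.0.0 - 3.15.255.255) -> Router T
  3.0.0.0/14 (3.0.0.0 - 3.3.255.255) -> Router E
  3.2.0.0/15 (3.2.0.0 - 3.3.255.255) -> Router M
More-specific entries that do NOT match:
  3.2.179.72/30 (3.2.179.72 - 3.2.179.75) does not contain 3.2.177.74
  3.2.161.64/26 (3.2.161.64 - 3.2.161.127) does not contain 3.2.177.74
  11.2.177.0/25 (11.2.177.0 - 11.2.177.127) does not contain 3.2.177.74
  3.2.160.0/21 (3.2.160.0 - 3.2.167.255) does not contain 3.2.177.74
Longest matching prefix is /15 -> next hop Router M.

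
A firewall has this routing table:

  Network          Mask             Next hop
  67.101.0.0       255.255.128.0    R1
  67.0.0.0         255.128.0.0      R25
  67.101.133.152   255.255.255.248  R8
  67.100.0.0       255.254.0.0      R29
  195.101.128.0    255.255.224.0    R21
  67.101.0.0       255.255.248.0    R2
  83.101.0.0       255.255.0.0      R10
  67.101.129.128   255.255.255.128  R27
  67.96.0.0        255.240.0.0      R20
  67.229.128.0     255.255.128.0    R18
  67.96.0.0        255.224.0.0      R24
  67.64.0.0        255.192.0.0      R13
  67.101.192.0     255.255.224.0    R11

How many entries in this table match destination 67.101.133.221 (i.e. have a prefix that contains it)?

5

Prefixes containing 67.101.133.221:
  67.0.0.0/9 (67.0.0.0 - 67.127.255.255)
  67.64.0.0/10 (67.64.0.0 - 67.127.255.255)
  67.96.0.0/11 (67.96.0.0 - 67.127.255.255)
  67.96.0.0/12 (67.96.0.0 - 67.111.255.255)
  67.100.0.0/15 (67.100.0.0 - 67.101.255.255)
Total matching entries: 5.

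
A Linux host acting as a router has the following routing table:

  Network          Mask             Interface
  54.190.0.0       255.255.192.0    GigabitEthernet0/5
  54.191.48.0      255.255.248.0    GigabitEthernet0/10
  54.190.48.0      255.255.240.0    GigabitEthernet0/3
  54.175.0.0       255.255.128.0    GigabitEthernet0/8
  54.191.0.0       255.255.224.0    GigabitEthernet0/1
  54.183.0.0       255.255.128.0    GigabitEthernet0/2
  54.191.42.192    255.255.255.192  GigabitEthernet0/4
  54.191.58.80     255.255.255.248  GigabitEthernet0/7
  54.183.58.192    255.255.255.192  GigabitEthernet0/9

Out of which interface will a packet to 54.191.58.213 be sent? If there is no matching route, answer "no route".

no route

No entry's prefix contains 54.191.58.213; there is no default route.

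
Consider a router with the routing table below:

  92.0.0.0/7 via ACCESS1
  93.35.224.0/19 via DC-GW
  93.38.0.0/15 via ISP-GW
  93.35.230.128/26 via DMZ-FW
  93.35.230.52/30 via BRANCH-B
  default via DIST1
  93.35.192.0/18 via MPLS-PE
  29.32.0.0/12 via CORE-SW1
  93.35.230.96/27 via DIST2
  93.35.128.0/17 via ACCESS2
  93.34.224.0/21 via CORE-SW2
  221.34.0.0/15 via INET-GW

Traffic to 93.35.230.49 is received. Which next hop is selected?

Routes whose prefix contains 93.35.230.49:
  0.0.0.0/0 (default, matches everything) -> DIST1
  92.0.0.0/7 (92.0.0.0 - 93.255.255.255) -> ACCESS1
  93.35.128.0/17 (93.35.128.0 - 93.35.255.255) -> ACCESS2
  93.35.192.0/18 (93.35.192.0 - 93.35.255.255) -> MPLS-PE
  93.35.224.0/19 (93.35.224.0 - 93.35.255.255) -> DC-GW
More-specific entries that do NOT match:
  93.35.230.52/30 (93.35.230.52 - 93.35.230.55) does not contain 93.35.230.49
  93.35.230.96/27 (93.35.230.96 - 93.35.230.127) does not contain 93.35.230.49
  93.35.230.128/26 (93.35.230.128 - 93.35.230.191) does not contain 93.35.230.49
  93.34.224.0/21 (93.34.224.0 - 93.34.231.255) does not contain 93.35.230.49
Longest matching prefix is /19 -> next hop DC-GW.

DC-GW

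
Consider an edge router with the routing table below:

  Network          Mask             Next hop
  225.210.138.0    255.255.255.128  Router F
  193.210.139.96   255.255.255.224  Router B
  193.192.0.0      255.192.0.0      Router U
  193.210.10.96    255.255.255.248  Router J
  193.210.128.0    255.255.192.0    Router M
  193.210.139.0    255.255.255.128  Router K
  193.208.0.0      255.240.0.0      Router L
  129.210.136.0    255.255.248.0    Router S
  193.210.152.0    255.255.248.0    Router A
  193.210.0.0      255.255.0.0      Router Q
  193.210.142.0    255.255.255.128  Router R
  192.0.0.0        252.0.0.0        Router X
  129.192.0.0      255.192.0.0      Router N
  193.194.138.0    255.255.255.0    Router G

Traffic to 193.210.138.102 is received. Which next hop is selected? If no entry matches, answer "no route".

Routes whose prefix contains 193.210.138.102:
  192.0.0.0/6 (192.0.0.0 - 195.255.255.255) -> Router X
  193.192.0.0/10 (193.192.0.0 - 193.255.255.255) -> Router U
  193.208.0.0/12 (193.208.0.0 - 193.223.255.255) -> Router L
  193.210.0.0/16 (193.210.0.0 - 193.210.255.255) -> Router Q
  193.210.128.0/18 (193.210.128.0 - 193.210.191.255) -> Router M
More-specific entries that do NOT match:
  193.210.10.96/29 (193.210.10.96 - 193.210.10.103) does not contain 193.210.138.102
  193.210.139.96/27 (193.210.139.96 - 193.210.139.127) does not contain 193.210.138.102
  225.210.138.0/25 (225.210.138.0 - 225.210.138.127) does not contain 193.210.138.102
  193.210.139.0/25 (193.210.139.0 - 193.210.139.127) does not contain 193.210.138.102
  193.210.142.0/25 (193.210.142.0 - 193.210.142.127) does not contain 193.210.138.102
  193.194.138.0/24 (193.194.138.0 - 193.194.138.255) does not contain 193.210.138.102
  129.210.136.0/21 (129.210.136.0 - 129.210.143.255) does not contain 193.210.138.102
  193.210.152.0/21 (193.210.152.0 - 193.210.159.255) does not contain 193.210.138.102
Longest matching prefix is /18 -> next hop Router M.

Router M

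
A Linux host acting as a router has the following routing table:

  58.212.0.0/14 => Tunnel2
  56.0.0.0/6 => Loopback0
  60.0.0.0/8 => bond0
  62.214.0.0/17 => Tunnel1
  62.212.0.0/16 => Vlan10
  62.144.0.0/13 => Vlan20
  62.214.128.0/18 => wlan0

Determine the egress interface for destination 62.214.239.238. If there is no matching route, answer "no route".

no route

No entry's prefix contains 62.214.239.238; there is no default route.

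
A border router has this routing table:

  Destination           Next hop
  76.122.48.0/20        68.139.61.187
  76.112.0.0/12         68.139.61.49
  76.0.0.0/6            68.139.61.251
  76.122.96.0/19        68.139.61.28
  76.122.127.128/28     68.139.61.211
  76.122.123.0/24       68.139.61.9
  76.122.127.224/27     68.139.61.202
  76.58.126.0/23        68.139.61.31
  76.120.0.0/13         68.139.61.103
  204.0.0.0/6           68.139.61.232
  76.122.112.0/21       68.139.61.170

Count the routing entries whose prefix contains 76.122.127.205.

4

Prefixes containing 76.122.127.205:
  76.0.0.0/6 (76.0.0.0 - 79.255.255.255)
  76.112.0.0/12 (76.112.0.0 - 76.127.255.255)
  76.120.0.0/13 (76.120.0.0 - 76.127.255.255)
  76.122.96.0/19 (76.122.96.0 - 76.122.127.255)
Total matching entries: 4.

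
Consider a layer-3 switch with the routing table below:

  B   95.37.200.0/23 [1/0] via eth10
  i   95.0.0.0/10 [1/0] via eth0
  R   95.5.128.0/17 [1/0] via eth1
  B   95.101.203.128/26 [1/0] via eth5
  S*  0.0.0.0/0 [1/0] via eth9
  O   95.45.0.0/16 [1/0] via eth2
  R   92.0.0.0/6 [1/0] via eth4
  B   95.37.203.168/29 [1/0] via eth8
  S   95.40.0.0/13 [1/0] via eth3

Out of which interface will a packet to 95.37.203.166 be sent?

eth0

Routes whose prefix contains 95.37.203.166:
  0.0.0.0/0 (default, matches everything) -> eth9
  92.0.0.0/6 (92.0.0.0 - 95.255.255.255) -> eth4
  95.0.0.0/10 (95.0.0.0 - 95.63.255.255) -> eth0
More-specific entries that do NOT match:
  95.37.203.168/29 (95.37.203.168 - 95.37.203.175) does not contain 95.37.203.166
  95.101.203.128/26 (95.101.203.128 - 95.101.203.191) does not contain 95.37.203.166
  95.37.200.0/23 (95.37.200.0 - 95.37.201.255) does not contain 95.37.203.166
  95.5.128.0/17 (95.5.128.0 - 95.5.255.255) does not contain 95.37.203.166
  95.45.0.0/16 (95.45.0.0 - 95.45.255.255) does not contain 95.37.203.166
  95.40.0.0/13 (95.40.0.0 - 95.47.255.255) does not contain 95.37.203.166
Longest matching prefix is /10 -> interface eth0.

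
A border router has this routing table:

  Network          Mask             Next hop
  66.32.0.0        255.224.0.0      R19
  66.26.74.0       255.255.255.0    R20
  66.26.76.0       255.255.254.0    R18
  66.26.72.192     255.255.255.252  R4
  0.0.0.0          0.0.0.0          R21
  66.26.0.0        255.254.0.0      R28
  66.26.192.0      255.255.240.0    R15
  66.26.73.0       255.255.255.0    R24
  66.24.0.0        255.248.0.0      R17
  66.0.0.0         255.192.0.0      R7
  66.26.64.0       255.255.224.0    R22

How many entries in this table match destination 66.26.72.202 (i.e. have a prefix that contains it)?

Prefixes containing 66.26.72.202:
  0.0.0.0/0 (default, matches everything)
  66.0.0.0/10 (66.0.0.0 - 66.63.255.255)
  66.24.0.0/13 (66.24.0.0 - 66.31.255.255)
  66.26.0.0/15 (66.26.0.0 - 66.27.255.255)
  66.26.64.0/19 (66.26.64.0 - 66.26.95.255)
Total matching entries: 5.

5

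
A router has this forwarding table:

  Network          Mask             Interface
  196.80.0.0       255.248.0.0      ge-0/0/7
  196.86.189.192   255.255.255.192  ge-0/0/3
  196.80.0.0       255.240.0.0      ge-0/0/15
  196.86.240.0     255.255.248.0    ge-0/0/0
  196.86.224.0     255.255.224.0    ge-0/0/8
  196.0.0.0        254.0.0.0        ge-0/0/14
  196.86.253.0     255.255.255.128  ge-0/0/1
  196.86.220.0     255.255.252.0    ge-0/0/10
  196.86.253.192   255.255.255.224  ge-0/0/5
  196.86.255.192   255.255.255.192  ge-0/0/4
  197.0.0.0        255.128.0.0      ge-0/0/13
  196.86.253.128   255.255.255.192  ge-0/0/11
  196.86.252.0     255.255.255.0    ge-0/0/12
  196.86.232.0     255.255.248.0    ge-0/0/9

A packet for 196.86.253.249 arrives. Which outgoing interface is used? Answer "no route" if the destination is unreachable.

Routes whose prefix contains 196.86.253.249:
  196.0.0.0/7 (196.0.0.0 - 197.255.255.255) -> ge-0/0/14
  196.80.0.0/12 (196.80.0.0 - 196.95.255.255) -> ge-0/0/15
  196.80.0.0/13 (196.80.0.0 - 196.87.255.255) -> ge-0/0/7
  196.86.224.0/19 (196.86.224.0 - 196.86.255.255) -> ge-0/0/8
More-specific entries that do NOT match:
  196.86.253.192/27 (196.86.253.192 - 196.86.253.223) does not contain 196.86.253.249
  196.86.189.192/26 (196.86.189.192 - 196.86.189.255) does not contain 196.86.253.249
  196.86.255.192/26 (196.86.255.192 - 196.86.255.255) does not contain 196.86.253.249
  196.86.253.128/26 (196.86.253.128 - 196.86.253.191) does not contain 196.86.253.249
  196.86.253.0/25 (196.86.253.0 - 196.86.253.127) does not contain 196.86.253.249
  196.86.252.0/24 (196.86.252.0 - 196.86.252.255) does not contain 196.86.253.249
  196.86.220.0/22 (196.86.220.0 - 196.86.223.255) does not contain 196.86.253.249
  196.86.240.0/21 (196.86.240.0 - 196.86.247.255) does not contain 196.86.253.249
  196.86.232.0/21 (196.86.232.0 - 196.86.239.255) does not contain 196.86.253.249
Longest matching prefix is /19 -> interface ge-0/0/8.

ge-0/0/8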